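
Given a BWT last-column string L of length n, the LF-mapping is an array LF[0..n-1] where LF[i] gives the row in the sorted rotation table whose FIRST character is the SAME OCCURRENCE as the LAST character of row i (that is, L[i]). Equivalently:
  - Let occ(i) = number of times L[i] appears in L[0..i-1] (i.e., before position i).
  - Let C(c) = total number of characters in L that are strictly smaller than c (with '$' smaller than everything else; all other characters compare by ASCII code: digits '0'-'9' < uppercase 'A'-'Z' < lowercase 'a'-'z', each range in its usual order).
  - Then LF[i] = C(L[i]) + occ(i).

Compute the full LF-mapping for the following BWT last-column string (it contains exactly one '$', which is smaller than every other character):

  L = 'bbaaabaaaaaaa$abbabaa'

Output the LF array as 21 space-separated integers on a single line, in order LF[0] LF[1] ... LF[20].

Answer: 15 16 1 2 3 17 4 5 6 7 8 9 10 0 11 18 19 12 20 13 14

Derivation:
Char counts: '$':1, 'a':14, 'b':6
C (first-col start): C('$')=0, C('a')=1, C('b')=15
L[0]='b': occ=0, LF[0]=C('b')+0=15+0=15
L[1]='b': occ=1, LF[1]=C('b')+1=15+1=16
L[2]='a': occ=0, LF[2]=C('a')+0=1+0=1
L[3]='a': occ=1, LF[3]=C('a')+1=1+1=2
L[4]='a': occ=2, LF[4]=C('a')+2=1+2=3
L[5]='b': occ=2, LF[5]=C('b')+2=15+2=17
L[6]='a': occ=3, LF[6]=C('a')+3=1+3=4
L[7]='a': occ=4, LF[7]=C('a')+4=1+4=5
L[8]='a': occ=5, LF[8]=C('a')+5=1+5=6
L[9]='a': occ=6, LF[9]=C('a')+6=1+6=7
L[10]='a': occ=7, LF[10]=C('a')+7=1+7=8
L[11]='a': occ=8, LF[11]=C('a')+8=1+8=9
L[12]='a': occ=9, LF[12]=C('a')+9=1+9=10
L[13]='$': occ=0, LF[13]=C('$')+0=0+0=0
L[14]='a': occ=10, LF[14]=C('a')+10=1+10=11
L[15]='b': occ=3, LF[15]=C('b')+3=15+3=18
L[16]='b': occ=4, LF[16]=C('b')+4=15+4=19
L[17]='a': occ=11, LF[17]=C('a')+11=1+11=12
L[18]='b': occ=5, LF[18]=C('b')+5=15+5=20
L[19]='a': occ=12, LF[19]=C('a')+12=1+12=13
L[20]='a': occ=13, LF[20]=C('a')+13=1+13=14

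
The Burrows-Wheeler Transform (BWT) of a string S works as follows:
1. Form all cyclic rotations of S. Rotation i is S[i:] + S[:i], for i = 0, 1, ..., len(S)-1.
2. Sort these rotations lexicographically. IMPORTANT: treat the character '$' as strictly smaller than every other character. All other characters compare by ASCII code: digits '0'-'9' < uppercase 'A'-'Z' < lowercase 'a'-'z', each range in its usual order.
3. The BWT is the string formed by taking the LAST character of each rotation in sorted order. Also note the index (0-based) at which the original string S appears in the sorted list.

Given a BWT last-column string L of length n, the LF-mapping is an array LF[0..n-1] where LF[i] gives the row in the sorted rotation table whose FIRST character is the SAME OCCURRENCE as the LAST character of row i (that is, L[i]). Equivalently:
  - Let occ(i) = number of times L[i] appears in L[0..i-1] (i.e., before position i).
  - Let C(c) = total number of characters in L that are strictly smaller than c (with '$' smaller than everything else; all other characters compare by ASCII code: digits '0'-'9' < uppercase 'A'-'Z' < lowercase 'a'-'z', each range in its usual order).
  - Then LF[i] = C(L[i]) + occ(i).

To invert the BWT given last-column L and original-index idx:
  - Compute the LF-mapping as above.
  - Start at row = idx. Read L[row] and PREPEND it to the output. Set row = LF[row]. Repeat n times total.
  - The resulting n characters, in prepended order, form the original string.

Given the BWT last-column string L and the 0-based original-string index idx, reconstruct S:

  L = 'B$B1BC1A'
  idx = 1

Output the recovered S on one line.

LF mapping: 4 0 5 1 6 7 2 3
Walk LF starting at row 1, prepending L[row]:
  step 1: row=1, L[1]='$', prepend. Next row=LF[1]=0
  step 2: row=0, L[0]='B', prepend. Next row=LF[0]=4
  step 3: row=4, L[4]='B', prepend. Next row=LF[4]=6
  step 4: row=6, L[6]='1', prepend. Next row=LF[6]=2
  step 5: row=2, L[2]='B', prepend. Next row=LF[2]=5
  step 6: row=5, L[5]='C', prepend. Next row=LF[5]=7
  step 7: row=7, L[7]='A', prepend. Next row=LF[7]=3
  step 8: row=3, L[3]='1', prepend. Next row=LF[3]=1
Reversed output: 1ACB1BB$

Answer: 1ACB1BB$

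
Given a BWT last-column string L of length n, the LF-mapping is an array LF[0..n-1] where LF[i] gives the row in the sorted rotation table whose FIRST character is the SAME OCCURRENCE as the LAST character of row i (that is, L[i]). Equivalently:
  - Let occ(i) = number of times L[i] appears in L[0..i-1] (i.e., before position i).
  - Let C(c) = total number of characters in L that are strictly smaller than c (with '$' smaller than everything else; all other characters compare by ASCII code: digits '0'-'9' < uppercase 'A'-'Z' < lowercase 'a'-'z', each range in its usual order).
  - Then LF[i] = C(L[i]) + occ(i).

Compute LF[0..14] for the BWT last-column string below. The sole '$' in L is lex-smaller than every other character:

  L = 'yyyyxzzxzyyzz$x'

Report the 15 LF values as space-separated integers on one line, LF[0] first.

Answer: 4 5 6 7 1 10 11 2 12 8 9 13 14 0 3

Derivation:
Char counts: '$':1, 'x':3, 'y':6, 'z':5
C (first-col start): C('$')=0, C('x')=1, C('y')=4, C('z')=10
L[0]='y': occ=0, LF[0]=C('y')+0=4+0=4
L[1]='y': occ=1, LF[1]=C('y')+1=4+1=5
L[2]='y': occ=2, LF[2]=C('y')+2=4+2=6
L[3]='y': occ=3, LF[3]=C('y')+3=4+3=7
L[4]='x': occ=0, LF[4]=C('x')+0=1+0=1
L[5]='z': occ=0, LF[5]=C('z')+0=10+0=10
L[6]='z': occ=1, LF[6]=C('z')+1=10+1=11
L[7]='x': occ=1, LF[7]=C('x')+1=1+1=2
L[8]='z': occ=2, LF[8]=C('z')+2=10+2=12
L[9]='y': occ=4, LF[9]=C('y')+4=4+4=8
L[10]='y': occ=5, LF[10]=C('y')+5=4+5=9
L[11]='z': occ=3, LF[11]=C('z')+3=10+3=13
L[12]='z': occ=4, LF[12]=C('z')+4=10+4=14
L[13]='$': occ=0, LF[13]=C('$')+0=0+0=0
L[14]='x': occ=2, LF[14]=C('x')+2=1+2=3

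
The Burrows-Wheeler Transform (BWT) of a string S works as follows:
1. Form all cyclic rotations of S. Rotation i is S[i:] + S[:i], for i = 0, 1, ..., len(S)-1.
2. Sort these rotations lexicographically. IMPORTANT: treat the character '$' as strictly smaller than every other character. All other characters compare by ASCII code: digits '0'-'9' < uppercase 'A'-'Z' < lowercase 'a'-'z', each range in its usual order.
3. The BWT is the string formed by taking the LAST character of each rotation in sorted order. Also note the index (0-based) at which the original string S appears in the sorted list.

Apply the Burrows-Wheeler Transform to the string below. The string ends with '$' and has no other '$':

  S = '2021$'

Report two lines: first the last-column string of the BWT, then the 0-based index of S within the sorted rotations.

Answer: 122$0
3

Derivation:
All 5 rotations (rotation i = S[i:]+S[:i]):
  rot[0] = 2021$
  rot[1] = 021$2
  rot[2] = 21$20
  rot[3] = 1$202
  rot[4] = $2021
Sorted (with $ < everything):
  sorted[0] = $2021  (last char: '1')
  sorted[1] = 021$2  (last char: '2')
  sorted[2] = 1$202  (last char: '2')
  sorted[3] = 2021$  (last char: '$')
  sorted[4] = 21$20  (last char: '0')
Last column: 122$0
Original string S is at sorted index 3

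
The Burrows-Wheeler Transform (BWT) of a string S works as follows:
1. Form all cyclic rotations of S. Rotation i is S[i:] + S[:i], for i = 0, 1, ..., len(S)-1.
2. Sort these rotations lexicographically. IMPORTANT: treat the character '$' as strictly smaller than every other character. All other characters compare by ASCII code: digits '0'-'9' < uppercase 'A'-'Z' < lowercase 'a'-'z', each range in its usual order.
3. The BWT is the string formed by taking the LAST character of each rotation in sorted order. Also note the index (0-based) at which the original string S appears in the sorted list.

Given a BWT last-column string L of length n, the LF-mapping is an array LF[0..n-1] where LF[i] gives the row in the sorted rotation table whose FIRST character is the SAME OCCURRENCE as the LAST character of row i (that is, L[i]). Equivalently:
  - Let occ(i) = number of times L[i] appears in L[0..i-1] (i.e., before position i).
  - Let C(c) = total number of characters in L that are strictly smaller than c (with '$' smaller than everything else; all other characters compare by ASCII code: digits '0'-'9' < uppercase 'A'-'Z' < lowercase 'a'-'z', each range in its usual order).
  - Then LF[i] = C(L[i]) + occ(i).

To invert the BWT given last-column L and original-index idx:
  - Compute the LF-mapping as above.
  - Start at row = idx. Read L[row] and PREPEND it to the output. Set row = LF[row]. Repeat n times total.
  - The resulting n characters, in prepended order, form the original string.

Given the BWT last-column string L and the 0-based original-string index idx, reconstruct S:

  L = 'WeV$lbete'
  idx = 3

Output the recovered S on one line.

LF mapping: 2 4 1 0 7 3 5 8 6
Walk LF starting at row 3, prepending L[row]:
  step 1: row=3, L[3]='$', prepend. Next row=LF[3]=0
  step 2: row=0, L[0]='W', prepend. Next row=LF[0]=2
  step 3: row=2, L[2]='V', prepend. Next row=LF[2]=1
  step 4: row=1, L[1]='e', prepend. Next row=LF[1]=4
  step 5: row=4, L[4]='l', prepend. Next row=LF[4]=7
  step 6: row=7, L[7]='t', prepend. Next row=LF[7]=8
  step 7: row=8, L[8]='e', prepend. Next row=LF[8]=6
  step 8: row=6, L[6]='e', prepend. Next row=LF[6]=5
  step 9: row=5, L[5]='b', prepend. Next row=LF[5]=3
Reversed output: beetleVW$

Answer: beetleVW$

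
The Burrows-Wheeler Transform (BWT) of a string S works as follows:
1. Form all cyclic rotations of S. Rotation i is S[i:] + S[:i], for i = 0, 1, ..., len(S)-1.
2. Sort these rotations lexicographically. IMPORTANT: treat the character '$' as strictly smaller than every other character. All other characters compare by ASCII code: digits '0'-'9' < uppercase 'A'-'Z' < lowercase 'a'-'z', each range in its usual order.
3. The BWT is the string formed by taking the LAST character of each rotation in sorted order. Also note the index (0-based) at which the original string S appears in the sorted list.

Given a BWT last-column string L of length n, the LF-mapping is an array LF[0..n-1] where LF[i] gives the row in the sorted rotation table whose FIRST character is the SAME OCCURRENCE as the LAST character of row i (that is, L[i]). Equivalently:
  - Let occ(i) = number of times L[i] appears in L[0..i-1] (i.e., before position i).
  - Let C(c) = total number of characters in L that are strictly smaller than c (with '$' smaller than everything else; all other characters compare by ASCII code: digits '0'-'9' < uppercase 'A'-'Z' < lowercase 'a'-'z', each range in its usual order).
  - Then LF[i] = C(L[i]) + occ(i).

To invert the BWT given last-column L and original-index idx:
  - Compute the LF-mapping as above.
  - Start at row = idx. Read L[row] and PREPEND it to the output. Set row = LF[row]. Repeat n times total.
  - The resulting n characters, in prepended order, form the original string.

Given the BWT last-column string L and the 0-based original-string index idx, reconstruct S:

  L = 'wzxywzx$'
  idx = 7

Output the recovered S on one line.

LF mapping: 1 6 3 5 2 7 4 0
Walk LF starting at row 7, prepending L[row]:
  step 1: row=7, L[7]='$', prepend. Next row=LF[7]=0
  step 2: row=0, L[0]='w', prepend. Next row=LF[0]=1
  step 3: row=1, L[1]='z', prepend. Next row=LF[1]=6
  step 4: row=6, L[6]='x', prepend. Next row=LF[6]=4
  step 5: row=4, L[4]='w', prepend. Next row=LF[4]=2
  step 6: row=2, L[2]='x', prepend. Next row=LF[2]=3
  step 7: row=3, L[3]='y', prepend. Next row=LF[3]=5
  step 8: row=5, L[5]='z', prepend. Next row=LF[5]=7
Reversed output: zyxwxzw$

Answer: zyxwxzw$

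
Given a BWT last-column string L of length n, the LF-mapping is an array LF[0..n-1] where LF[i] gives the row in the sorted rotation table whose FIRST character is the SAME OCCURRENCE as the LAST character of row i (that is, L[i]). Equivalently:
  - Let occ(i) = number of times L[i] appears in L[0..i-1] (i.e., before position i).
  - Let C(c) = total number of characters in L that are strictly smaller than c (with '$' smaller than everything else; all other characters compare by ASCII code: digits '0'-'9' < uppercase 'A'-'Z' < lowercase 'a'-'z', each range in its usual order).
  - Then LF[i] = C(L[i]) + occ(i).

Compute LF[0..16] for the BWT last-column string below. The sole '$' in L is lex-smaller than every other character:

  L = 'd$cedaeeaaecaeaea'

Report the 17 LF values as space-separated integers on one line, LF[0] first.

Char counts: '$':1, 'a':6, 'c':2, 'd':2, 'e':6
C (first-col start): C('$')=0, C('a')=1, C('c')=7, C('d')=9, C('e')=11
L[0]='d': occ=0, LF[0]=C('d')+0=9+0=9
L[1]='$': occ=0, LF[1]=C('$')+0=0+0=0
L[2]='c': occ=0, LF[2]=C('c')+0=7+0=7
L[3]='e': occ=0, LF[3]=C('e')+0=11+0=11
L[4]='d': occ=1, LF[4]=C('d')+1=9+1=10
L[5]='a': occ=0, LF[5]=C('a')+0=1+0=1
L[6]='e': occ=1, LF[6]=C('e')+1=11+1=12
L[7]='e': occ=2, LF[7]=C('e')+2=11+2=13
L[8]='a': occ=1, LF[8]=C('a')+1=1+1=2
L[9]='a': occ=2, LF[9]=C('a')+2=1+2=3
L[10]='e': occ=3, LF[10]=C('e')+3=11+3=14
L[11]='c': occ=1, LF[11]=C('c')+1=7+1=8
L[12]='a': occ=3, LF[12]=C('a')+3=1+3=4
L[13]='e': occ=4, LF[13]=C('e')+4=11+4=15
L[14]='a': occ=4, LF[14]=C('a')+4=1+4=5
L[15]='e': occ=5, LF[15]=C('e')+5=11+5=16
L[16]='a': occ=5, LF[16]=C('a')+5=1+5=6

Answer: 9 0 7 11 10 1 12 13 2 3 14 8 4 15 5 16 6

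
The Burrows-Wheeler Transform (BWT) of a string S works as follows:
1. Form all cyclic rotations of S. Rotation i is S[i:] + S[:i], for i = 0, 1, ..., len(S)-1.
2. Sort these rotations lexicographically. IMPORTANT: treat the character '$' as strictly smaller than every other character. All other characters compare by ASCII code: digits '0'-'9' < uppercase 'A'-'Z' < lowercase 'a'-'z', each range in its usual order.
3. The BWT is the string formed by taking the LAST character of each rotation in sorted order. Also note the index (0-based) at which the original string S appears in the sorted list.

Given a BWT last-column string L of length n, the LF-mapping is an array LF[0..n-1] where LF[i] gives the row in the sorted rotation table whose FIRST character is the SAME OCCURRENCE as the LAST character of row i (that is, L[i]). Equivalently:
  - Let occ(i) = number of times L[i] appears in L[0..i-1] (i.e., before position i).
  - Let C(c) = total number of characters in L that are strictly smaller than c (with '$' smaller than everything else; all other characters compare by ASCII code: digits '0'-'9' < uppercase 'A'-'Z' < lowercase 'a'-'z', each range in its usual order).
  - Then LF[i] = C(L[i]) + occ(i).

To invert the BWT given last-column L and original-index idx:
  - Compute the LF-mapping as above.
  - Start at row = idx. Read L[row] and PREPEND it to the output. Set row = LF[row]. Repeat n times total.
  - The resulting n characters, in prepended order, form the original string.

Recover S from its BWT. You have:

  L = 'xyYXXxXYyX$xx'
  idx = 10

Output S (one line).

LF mapping: 7 11 5 1 2 8 3 6 12 4 0 9 10
Walk LF starting at row 10, prepending L[row]:
  step 1: row=10, L[10]='$', prepend. Next row=LF[10]=0
  step 2: row=0, L[0]='x', prepend. Next row=LF[0]=7
  step 3: row=7, L[7]='Y', prepend. Next row=LF[7]=6
  step 4: row=6, L[6]='X', prepend. Next row=LF[6]=3
  step 5: row=3, L[3]='X', prepend. Next row=LF[3]=1
  step 6: row=1, L[1]='y', prepend. Next row=LF[1]=11
  step 7: row=11, L[11]='x', prepend. Next row=LF[11]=9
  step 8: row=9, L[9]='X', prepend. Next row=LF[9]=4
  step 9: row=4, L[4]='X', prepend. Next row=LF[4]=2
  step 10: row=2, L[2]='Y', prepend. Next row=LF[2]=5
  step 11: row=5, L[5]='x', prepend. Next row=LF[5]=8
  step 12: row=8, L[8]='y', prepend. Next row=LF[8]=12
  step 13: row=12, L[12]='x', prepend. Next row=LF[12]=10
Reversed output: xyxYXXxyXXYx$

Answer: xyxYXXxyXXYx$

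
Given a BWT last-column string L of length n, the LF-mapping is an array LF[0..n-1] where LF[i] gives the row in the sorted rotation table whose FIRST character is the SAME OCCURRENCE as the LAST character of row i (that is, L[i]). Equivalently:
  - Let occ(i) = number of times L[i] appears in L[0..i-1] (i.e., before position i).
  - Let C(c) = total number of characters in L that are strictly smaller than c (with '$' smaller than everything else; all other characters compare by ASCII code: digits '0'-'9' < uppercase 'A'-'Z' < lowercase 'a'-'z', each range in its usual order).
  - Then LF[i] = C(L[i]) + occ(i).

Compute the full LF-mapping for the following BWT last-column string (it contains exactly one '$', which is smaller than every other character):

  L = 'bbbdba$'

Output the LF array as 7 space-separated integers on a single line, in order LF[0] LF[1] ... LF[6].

Char counts: '$':1, 'a':1, 'b':4, 'd':1
C (first-col start): C('$')=0, C('a')=1, C('b')=2, C('d')=6
L[0]='b': occ=0, LF[0]=C('b')+0=2+0=2
L[1]='b': occ=1, LF[1]=C('b')+1=2+1=3
L[2]='b': occ=2, LF[2]=C('b')+2=2+2=4
L[3]='d': occ=0, LF[3]=C('d')+0=6+0=6
L[4]='b': occ=3, LF[4]=C('b')+3=2+3=5
L[5]='a': occ=0, LF[5]=C('a')+0=1+0=1
L[6]='$': occ=0, LF[6]=C('$')+0=0+0=0

Answer: 2 3 4 6 5 1 0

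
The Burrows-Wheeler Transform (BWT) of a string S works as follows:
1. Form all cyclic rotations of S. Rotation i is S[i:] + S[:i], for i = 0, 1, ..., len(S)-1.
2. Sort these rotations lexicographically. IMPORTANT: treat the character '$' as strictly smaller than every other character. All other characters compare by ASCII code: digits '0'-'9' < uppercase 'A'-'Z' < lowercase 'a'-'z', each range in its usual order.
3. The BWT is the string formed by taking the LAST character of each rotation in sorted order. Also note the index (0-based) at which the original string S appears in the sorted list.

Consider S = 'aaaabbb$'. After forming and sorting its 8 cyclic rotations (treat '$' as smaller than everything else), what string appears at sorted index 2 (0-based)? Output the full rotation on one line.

All 8 rotations (rotation i = S[i:]+S[:i]):
  rot[0] = aaaabbb$
  rot[1] = aaabbb$a
  rot[2] = aabbb$aa
  rot[3] = abbb$aaa
  rot[4] = bbb$aaaa
  rot[5] = bb$aaaab
  rot[6] = b$aaaabb
  rot[7] = $aaaabbb
Sorted (with $ < everything):
  sorted[0] = $aaaabbb
  sorted[1] = aaaabbb$
  sorted[2] = aaabbb$a
  sorted[3] = aabbb$aa
  sorted[4] = abbb$aaa
  sorted[5] = b$aaaabb
  sorted[6] = bb$aaaab
  sorted[7] = bbb$aaaa
sorted[2] = aaabbb$a

Answer: aaabbb$a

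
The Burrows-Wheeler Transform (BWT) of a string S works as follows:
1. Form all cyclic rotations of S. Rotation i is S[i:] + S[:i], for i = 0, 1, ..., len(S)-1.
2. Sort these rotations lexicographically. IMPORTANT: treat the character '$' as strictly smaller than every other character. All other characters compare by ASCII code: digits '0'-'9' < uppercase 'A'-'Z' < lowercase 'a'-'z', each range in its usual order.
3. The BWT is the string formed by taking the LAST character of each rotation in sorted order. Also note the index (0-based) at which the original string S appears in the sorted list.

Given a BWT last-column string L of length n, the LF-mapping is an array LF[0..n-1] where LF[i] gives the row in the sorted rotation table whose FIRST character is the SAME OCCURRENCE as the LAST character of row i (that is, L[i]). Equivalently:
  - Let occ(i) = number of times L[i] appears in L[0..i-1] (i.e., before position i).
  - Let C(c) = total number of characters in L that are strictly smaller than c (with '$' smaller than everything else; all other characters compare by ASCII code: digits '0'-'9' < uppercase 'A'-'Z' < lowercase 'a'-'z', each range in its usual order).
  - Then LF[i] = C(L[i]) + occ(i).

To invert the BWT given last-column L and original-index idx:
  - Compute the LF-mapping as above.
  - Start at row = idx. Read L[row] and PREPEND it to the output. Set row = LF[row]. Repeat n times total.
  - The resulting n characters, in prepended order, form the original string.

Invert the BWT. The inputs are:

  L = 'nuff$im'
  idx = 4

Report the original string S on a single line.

LF mapping: 5 6 1 2 0 3 4
Walk LF starting at row 4, prepending L[row]:
  step 1: row=4, L[4]='$', prepend. Next row=LF[4]=0
  step 2: row=0, L[0]='n', prepend. Next row=LF[0]=5
  step 3: row=5, L[5]='i', prepend. Next row=LF[5]=3
  step 4: row=3, L[3]='f', prepend. Next row=LF[3]=2
  step 5: row=2, L[2]='f', prepend. Next row=LF[2]=1
  step 6: row=1, L[1]='u', prepend. Next row=LF[1]=6
  step 7: row=6, L[6]='m', prepend. Next row=LF[6]=4
Reversed output: muffin$

Answer: muffin$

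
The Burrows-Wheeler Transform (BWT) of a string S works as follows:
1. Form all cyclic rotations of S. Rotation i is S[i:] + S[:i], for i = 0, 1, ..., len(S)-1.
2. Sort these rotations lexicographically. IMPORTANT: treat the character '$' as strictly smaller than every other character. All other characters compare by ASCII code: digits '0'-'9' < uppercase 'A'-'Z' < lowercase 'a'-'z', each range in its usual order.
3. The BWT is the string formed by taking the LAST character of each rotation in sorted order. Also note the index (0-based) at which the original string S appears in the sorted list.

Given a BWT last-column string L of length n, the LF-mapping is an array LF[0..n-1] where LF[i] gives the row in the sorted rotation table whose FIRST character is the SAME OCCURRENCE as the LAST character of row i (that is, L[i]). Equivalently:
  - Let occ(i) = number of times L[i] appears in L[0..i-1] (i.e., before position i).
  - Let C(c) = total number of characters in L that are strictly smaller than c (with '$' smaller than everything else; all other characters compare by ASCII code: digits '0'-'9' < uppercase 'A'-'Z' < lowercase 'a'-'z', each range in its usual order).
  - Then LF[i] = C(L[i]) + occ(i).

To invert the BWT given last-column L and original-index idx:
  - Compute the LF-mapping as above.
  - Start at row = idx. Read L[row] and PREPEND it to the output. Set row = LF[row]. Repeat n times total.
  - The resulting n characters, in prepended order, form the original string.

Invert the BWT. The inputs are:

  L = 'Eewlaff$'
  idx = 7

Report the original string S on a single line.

LF mapping: 1 3 7 6 2 4 5 0
Walk LF starting at row 7, prepending L[row]:
  step 1: row=7, L[7]='$', prepend. Next row=LF[7]=0
  step 2: row=0, L[0]='E', prepend. Next row=LF[0]=1
  step 3: row=1, L[1]='e', prepend. Next row=LF[1]=3
  step 4: row=3, L[3]='l', prepend. Next row=LF[3]=6
  step 5: row=6, L[6]='f', prepend. Next row=LF[6]=5
  step 6: row=5, L[5]='f', prepend. Next row=LF[5]=4
  step 7: row=4, L[4]='a', prepend. Next row=LF[4]=2
  step 8: row=2, L[2]='w', prepend. Next row=LF[2]=7
Reversed output: waffleE$

Answer: waffleE$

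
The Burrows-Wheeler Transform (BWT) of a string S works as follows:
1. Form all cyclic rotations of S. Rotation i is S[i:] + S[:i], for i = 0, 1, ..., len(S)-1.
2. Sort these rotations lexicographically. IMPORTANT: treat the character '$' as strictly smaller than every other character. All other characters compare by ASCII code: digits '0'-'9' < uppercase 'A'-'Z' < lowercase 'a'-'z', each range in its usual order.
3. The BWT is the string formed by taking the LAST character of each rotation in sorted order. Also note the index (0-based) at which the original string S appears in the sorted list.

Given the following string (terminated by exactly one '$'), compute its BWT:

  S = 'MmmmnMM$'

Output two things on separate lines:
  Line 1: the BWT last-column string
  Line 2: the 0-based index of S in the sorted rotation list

All 8 rotations (rotation i = S[i:]+S[:i]):
  rot[0] = MmmmnMM$
  rot[1] = mmmnMM$M
  rot[2] = mmnMM$Mm
  rot[3] = mnMM$Mmm
  rot[4] = nMM$Mmmm
  rot[5] = MM$Mmmmn
  rot[6] = M$MmmmnM
  rot[7] = $MmmmnMM
Sorted (with $ < everything):
  sorted[0] = $MmmmnMM  (last char: 'M')
  sorted[1] = M$MmmmnM  (last char: 'M')
  sorted[2] = MM$Mmmmn  (last char: 'n')
  sorted[3] = MmmmnMM$  (last char: '$')
  sorted[4] = mmmnMM$M  (last char: 'M')
  sorted[5] = mmnMM$Mm  (last char: 'm')
  sorted[6] = mnMM$Mmm  (last char: 'm')
  sorted[7] = nMM$Mmmm  (last char: 'm')
Last column: MMn$Mmmm
Original string S is at sorted index 3

Answer: MMn$Mmmm
3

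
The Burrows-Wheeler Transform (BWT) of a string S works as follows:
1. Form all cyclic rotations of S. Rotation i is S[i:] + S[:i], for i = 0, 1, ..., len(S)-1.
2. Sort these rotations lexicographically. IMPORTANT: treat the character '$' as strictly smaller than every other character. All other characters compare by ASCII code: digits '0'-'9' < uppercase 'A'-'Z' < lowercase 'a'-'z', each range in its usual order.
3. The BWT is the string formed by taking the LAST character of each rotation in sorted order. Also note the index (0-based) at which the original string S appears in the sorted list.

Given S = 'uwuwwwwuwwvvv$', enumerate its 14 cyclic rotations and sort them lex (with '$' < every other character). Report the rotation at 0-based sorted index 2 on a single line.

All 14 rotations (rotation i = S[i:]+S[:i]):
  rot[0] = uwuwwwwuwwvvv$
  rot[1] = wuwwwwuwwvvv$u
  rot[2] = uwwwwuwwvvv$uw
  rot[3] = wwwwuwwvvv$uwu
  rot[4] = wwwuwwvvv$uwuw
  rot[5] = wwuwwvvv$uwuww
  rot[6] = wuwwvvv$uwuwww
  rot[7] = uwwvvv$uwuwwww
  rot[8] = wwvvv$uwuwwwwu
  rot[9] = wvvv$uwuwwwwuw
  rot[10] = vvv$uwuwwwwuww
  rot[11] = vv$uwuwwwwuwwv
  rot[12] = v$uwuwwwwuwwvv
  rot[13] = $uwuwwwwuwwvvv
Sorted (with $ < everything):
  sorted[0] = $uwuwwwwuwwvvv
  sorted[1] = uwuwwwwuwwvvv$
  sorted[2] = uwwvvv$uwuwwww
  sorted[3] = uwwwwuwwvvv$uw
  sorted[4] = v$uwuwwwwuwwvv
  sorted[5] = vv$uwuwwwwuwwv
  sorted[6] = vvv$uwuwwwwuww
  sorted[7] = wuwwvvv$uwuwww
  sorted[8] = wuwwwwuwwvvv$u
  sorted[9] = wvvv$uwuwwwwuw
  sorted[10] = wwuwwvvv$uwuww
  sorted[11] = wwvvv$uwuwwwwu
  sorted[12] = wwwuwwvvv$uwuw
  sorted[13] = wwwwuwwvvv$uwu
sorted[2] = uwwvvv$uwuwwww

Answer: uwwvvv$uwuwwww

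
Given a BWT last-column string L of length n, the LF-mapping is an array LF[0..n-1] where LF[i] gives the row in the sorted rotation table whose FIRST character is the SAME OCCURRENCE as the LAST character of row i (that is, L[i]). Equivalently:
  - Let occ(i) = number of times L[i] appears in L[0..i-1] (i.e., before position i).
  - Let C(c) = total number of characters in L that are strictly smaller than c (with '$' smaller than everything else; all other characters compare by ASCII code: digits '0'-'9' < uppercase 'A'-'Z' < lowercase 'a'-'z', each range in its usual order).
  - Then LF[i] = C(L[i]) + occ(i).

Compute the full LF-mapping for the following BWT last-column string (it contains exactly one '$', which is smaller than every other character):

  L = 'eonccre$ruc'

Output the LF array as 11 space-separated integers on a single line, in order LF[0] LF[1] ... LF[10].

Answer: 4 7 6 1 2 8 5 0 9 10 3

Derivation:
Char counts: '$':1, 'c':3, 'e':2, 'n':1, 'o':1, 'r':2, 'u':1
C (first-col start): C('$')=0, C('c')=1, C('e')=4, C('n')=6, C('o')=7, C('r')=8, C('u')=10
L[0]='e': occ=0, LF[0]=C('e')+0=4+0=4
L[1]='o': occ=0, LF[1]=C('o')+0=7+0=7
L[2]='n': occ=0, LF[2]=C('n')+0=6+0=6
L[3]='c': occ=0, LF[3]=C('c')+0=1+0=1
L[4]='c': occ=1, LF[4]=C('c')+1=1+1=2
L[5]='r': occ=0, LF[5]=C('r')+0=8+0=8
L[6]='e': occ=1, LF[6]=C('e')+1=4+1=5
L[7]='$': occ=0, LF[7]=C('$')+0=0+0=0
L[8]='r': occ=1, LF[8]=C('r')+1=8+1=9
L[9]='u': occ=0, LF[9]=C('u')+0=10+0=10
L[10]='c': occ=2, LF[10]=C('c')+2=1+2=3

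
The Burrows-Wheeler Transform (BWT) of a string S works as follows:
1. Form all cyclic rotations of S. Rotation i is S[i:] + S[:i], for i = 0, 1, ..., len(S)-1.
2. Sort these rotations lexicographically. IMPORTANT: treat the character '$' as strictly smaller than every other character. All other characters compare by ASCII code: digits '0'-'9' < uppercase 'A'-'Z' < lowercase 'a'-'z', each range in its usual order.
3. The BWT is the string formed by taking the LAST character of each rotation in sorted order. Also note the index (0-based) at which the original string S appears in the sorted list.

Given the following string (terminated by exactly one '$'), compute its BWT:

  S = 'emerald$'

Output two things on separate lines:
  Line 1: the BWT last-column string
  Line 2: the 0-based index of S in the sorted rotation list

All 8 rotations (rotation i = S[i:]+S[:i]):
  rot[0] = emerald$
  rot[1] = merald$e
  rot[2] = erald$em
  rot[3] = rald$eme
  rot[4] = ald$emer
  rot[5] = ld$emera
  rot[6] = d$emeral
  rot[7] = $emerald
Sorted (with $ < everything):
  sorted[0] = $emerald  (last char: 'd')
  sorted[1] = ald$emer  (last char: 'r')
  sorted[2] = d$emeral  (last char: 'l')
  sorted[3] = emerald$  (last char: '$')
  sorted[4] = erald$em  (last char: 'm')
  sorted[5] = ld$emera  (last char: 'a')
  sorted[6] = merald$e  (last char: 'e')
  sorted[7] = rald$eme  (last char: 'e')
Last column: drl$maee
Original string S is at sorted index 3

Answer: drl$maee
3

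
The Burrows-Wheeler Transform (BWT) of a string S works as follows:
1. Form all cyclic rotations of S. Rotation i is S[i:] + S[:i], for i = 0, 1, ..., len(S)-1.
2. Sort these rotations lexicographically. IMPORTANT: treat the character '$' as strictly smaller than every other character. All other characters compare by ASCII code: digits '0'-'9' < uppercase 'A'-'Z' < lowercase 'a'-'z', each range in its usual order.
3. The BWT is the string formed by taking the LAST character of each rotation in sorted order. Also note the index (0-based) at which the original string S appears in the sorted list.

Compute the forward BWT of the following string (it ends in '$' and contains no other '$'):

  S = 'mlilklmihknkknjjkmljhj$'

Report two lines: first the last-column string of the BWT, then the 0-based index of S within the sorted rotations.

Answer: jjimlhlnjnljkhmmikl$kkk
19

Derivation:
All 23 rotations (rotation i = S[i:]+S[:i]):
  rot[0] = mlilklmihknkknjjkmljhj$
  rot[1] = lilklmihknkknjjkmljhj$m
  rot[2] = ilklmihknkknjjkmljhj$ml
  rot[3] = lklmihknkknjjkmljhj$mli
  rot[4] = klmihknkknjjkmljhj$mlil
  rot[5] = lmihknkknjjkmljhj$mlilk
  rot[6] = mihknkknjjkmljhj$mlilkl
  rot[7] = ihknkknjjkmljhj$mlilklm
  rot[8] = hknkknjjkmljhj$mlilklmi
  rot[9] = knkknjjkmljhj$mlilklmih
  rot[10] = nkknjjkmljhj$mlilklmihk
  rot[11] = kknjjkmljhj$mlilklmihkn
  rot[12] = knjjkmljhj$mlilklmihknk
  rot[13] = njjkmljhj$mlilklmihknkk
  rot[14] = jjkmljhj$mlilklmihknkkn
  rot[15] = jkmljhj$mlilklmihknkknj
  rot[16] = kmljhj$mlilklmihknkknjj
  rot[17] = mljhj$mlilklmihknkknjjk
  rot[18] = ljhj$mlilklmihknkknjjkm
  rot[19] = jhj$mlilklmihknkknjjkml
  rot[20] = hj$mlilklmihknkknjjkmlj
  rot[21] = j$mlilklmihknkknjjkmljh
  rot[22] = $mlilklmihknkknjjkmljhj
Sorted (with $ < everything):
  sorted[0] = $mlilklmihknkknjjkmljhj  (last char: 'j')
  sorted[1] = hj$mlilklmihknkknjjkmlj  (last char: 'j')
  sorted[2] = hknkknjjkmljhj$mlilklmi  (last char: 'i')
  sorted[3] = ihknkknjjkmljhj$mlilklm  (last char: 'm')
  sorted[4] = ilklmihknkknjjkmljhj$ml  (last char: 'l')
  sorted[5] = j$mlilklmihknkknjjkmljh  (last char: 'h')
  sorted[6] = jhj$mlilklmihknkknjjkml  (last char: 'l')
  sorted[7] = jjkmljhj$mlilklmihknkkn  (last char: 'n')
  sorted[8] = jkmljhj$mlilklmihknkknj  (last char: 'j')
  sorted[9] = kknjjkmljhj$mlilklmihkn  (last char: 'n')
  sorted[10] = klmihknkknjjkmljhj$mlil  (last char: 'l')
  sorted[11] = kmljhj$mlilklmihknkknjj  (last char: 'j')
  sorted[12] = knjjkmljhj$mlilklmihknk  (last char: 'k')
  sorted[13] = knkknjjkmljhj$mlilklmih  (last char: 'h')
  sorted[14] = lilklmihknkknjjkmljhj$m  (last char: 'm')
  sorted[15] = ljhj$mlilklmihknkknjjkm  (last char: 'm')
  sorted[16] = lklmihknkknjjkmljhj$mli  (last char: 'i')
  sorted[17] = lmihknkknjjkmljhj$mlilk  (last char: 'k')
  sorted[18] = mihknkknjjkmljhj$mlilkl  (last char: 'l')
  sorted[19] = mlilklmihknkknjjkmljhj$  (last char: '$')
  sorted[20] = mljhj$mlilklmihknkknjjk  (last char: 'k')
  sorted[21] = njjkmljhj$mlilklmihknkk  (last char: 'k')
  sorted[22] = nkknjjkmljhj$mlilklmihk  (last char: 'k')
Last column: jjimlhlnjnljkhmmikl$kkk
Original string S is at sorted index 19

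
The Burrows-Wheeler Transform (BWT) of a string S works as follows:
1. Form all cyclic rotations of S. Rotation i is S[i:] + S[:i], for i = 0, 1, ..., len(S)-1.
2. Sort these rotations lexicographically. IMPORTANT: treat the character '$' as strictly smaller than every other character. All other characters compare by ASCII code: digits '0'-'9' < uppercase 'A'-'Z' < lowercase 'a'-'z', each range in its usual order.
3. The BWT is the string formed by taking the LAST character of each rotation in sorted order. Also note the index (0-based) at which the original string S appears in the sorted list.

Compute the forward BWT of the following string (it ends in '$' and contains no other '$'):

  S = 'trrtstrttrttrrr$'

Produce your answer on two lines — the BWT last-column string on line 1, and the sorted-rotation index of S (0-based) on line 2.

All 16 rotations (rotation i = S[i:]+S[:i]):
  rot[0] = trrtstrttrttrrr$
  rot[1] = rrtstrttrttrrr$t
  rot[2] = rtstrttrttrrr$tr
  rot[3] = tstrttrttrrr$trr
  rot[4] = strttrttrrr$trrt
  rot[5] = trttrttrrr$trrts
  rot[6] = rttrttrrr$trrtst
  rot[7] = ttrttrrr$trrtstr
  rot[8] = trttrrr$trrtstrt
  rot[9] = rttrrr$trrtstrtt
  rot[10] = ttrrr$trrtstrttr
  rot[11] = trrr$trrtstrttrt
  rot[12] = rrr$trrtstrttrtt
  rot[13] = rr$trrtstrttrttr
  rot[14] = r$trrtstrttrttrr
  rot[15] = $trrtstrttrttrrr
Sorted (with $ < everything):
  sorted[0] = $trrtstrttrttrrr  (last char: 'r')
  sorted[1] = r$trrtstrttrttrr  (last char: 'r')
  sorted[2] = rr$trrtstrttrttr  (last char: 'r')
  sorted[3] = rrr$trrtstrttrtt  (last char: 't')
  sorted[4] = rrtstrttrttrrr$t  (last char: 't')
  sorted[5] = rtstrttrttrrr$tr  (last char: 'r')
  sorted[6] = rttrrr$trrtstrtt  (last char: 't')
  sorted[7] = rttrttrrr$trrtst  (last char: 't')
  sorted[8] = strttrttrrr$trrt  (last char: 't')
  sorted[9] = trrr$trrtstrttrt  (last char: 't')
  sorted[10] = trrtstrttrttrrr$  (last char: '$')
  sorted[11] = trttrrr$trrtstrt  (last char: 't')
  sorted[12] = trttrttrrr$trrts  (last char: 's')
  sorted[13] = tstrttrttrrr$trr  (last char: 'r')
  sorted[14] = ttrrr$trrtstrttr  (last char: 'r')
  sorted[15] = ttrttrrr$trrtstr  (last char: 'r')
Last column: rrrttrtttt$tsrrr
Original string S is at sorted index 10

Answer: rrrttrtttt$tsrrr
10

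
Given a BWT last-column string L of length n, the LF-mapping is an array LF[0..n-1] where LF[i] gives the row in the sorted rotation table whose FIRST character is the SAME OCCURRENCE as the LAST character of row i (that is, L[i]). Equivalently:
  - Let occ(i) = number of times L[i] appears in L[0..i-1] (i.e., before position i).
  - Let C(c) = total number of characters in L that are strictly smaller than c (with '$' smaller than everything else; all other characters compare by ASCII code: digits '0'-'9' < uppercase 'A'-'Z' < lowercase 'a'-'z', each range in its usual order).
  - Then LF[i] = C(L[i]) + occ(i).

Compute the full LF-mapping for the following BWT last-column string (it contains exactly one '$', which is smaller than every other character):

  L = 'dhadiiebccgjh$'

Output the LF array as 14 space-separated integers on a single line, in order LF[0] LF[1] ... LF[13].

Char counts: '$':1, 'a':1, 'b':1, 'c':2, 'd':2, 'e':1, 'g':1, 'h':2, 'i':2, 'j':1
C (first-col start): C('$')=0, C('a')=1, C('b')=2, C('c')=3, C('d')=5, C('e')=7, C('g')=8, C('h')=9, C('i')=11, C('j')=13
L[0]='d': occ=0, LF[0]=C('d')+0=5+0=5
L[1]='h': occ=0, LF[1]=C('h')+0=9+0=9
L[2]='a': occ=0, LF[2]=C('a')+0=1+0=1
L[3]='d': occ=1, LF[3]=C('d')+1=5+1=6
L[4]='i': occ=0, LF[4]=C('i')+0=11+0=11
L[5]='i': occ=1, LF[5]=C('i')+1=11+1=12
L[6]='e': occ=0, LF[6]=C('e')+0=7+0=7
L[7]='b': occ=0, LF[7]=C('b')+0=2+0=2
L[8]='c': occ=0, LF[8]=C('c')+0=3+0=3
L[9]='c': occ=1, LF[9]=C('c')+1=3+1=4
L[10]='g': occ=0, LF[10]=C('g')+0=8+0=8
L[11]='j': occ=0, LF[11]=C('j')+0=13+0=13
L[12]='h': occ=1, LF[12]=C('h')+1=9+1=10
L[13]='$': occ=0, LF[13]=C('$')+0=0+0=0

Answer: 5 9 1 6 11 12 7 2 3 4 8 13 10 0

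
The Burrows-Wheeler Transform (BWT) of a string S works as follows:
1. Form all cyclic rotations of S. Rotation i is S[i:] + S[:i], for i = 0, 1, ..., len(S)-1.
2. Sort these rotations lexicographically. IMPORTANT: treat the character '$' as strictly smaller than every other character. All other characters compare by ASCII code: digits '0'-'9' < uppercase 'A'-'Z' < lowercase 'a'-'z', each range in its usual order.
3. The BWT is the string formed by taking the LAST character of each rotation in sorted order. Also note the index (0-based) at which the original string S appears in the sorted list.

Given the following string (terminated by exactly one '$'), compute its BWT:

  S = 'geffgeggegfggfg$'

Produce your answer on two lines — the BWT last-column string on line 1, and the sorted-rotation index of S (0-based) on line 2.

All 16 rotations (rotation i = S[i:]+S[:i]):
  rot[0] = geffgeggegfggfg$
  rot[1] = effgeggegfggfg$g
  rot[2] = ffgeggegfggfg$ge
  rot[3] = fgeggegfggfg$gef
  rot[4] = geggegfggfg$geff
  rot[5] = eggegfggfg$geffg
  rot[6] = ggegfggfg$geffge
  rot[7] = gegfggfg$geffgeg
  rot[8] = egfggfg$geffgegg
  rot[9] = gfggfg$geffgegge
  rot[10] = fggfg$geffgeggeg
  rot[11] = ggfg$geffgeggegf
  rot[12] = gfg$geffgeggegfg
  rot[13] = fg$geffgeggegfgg
  rot[14] = g$geffgeggegfggf
  rot[15] = $geffgeggegfggfg
Sorted (with $ < everything):
  sorted[0] = $geffgeggegfggfg  (last char: 'g')
  sorted[1] = effgeggegfggfg$g  (last char: 'g')
  sorted[2] = egfggfg$geffgegg  (last char: 'g')
  sorted[3] = eggegfggfg$geffg  (last char: 'g')
  sorted[4] = ffgeggegfggfg$ge  (last char: 'e')
  sorted[5] = fg$geffgeggegfgg  (last char: 'g')
  sorted[6] = fgeggegfggfg$gef  (last char: 'f')
  sorted[7] = fggfg$geffgeggeg  (last char: 'g')
  sorted[8] = g$geffgeggegfggf  (last char: 'f')
  sorted[9] = geffgeggegfggfg$  (last char: '$')
  sorted[10] = gegfggfg$geffgeg  (last char: 'g')
  sorted[11] = geggegfggfg$geff  (last char: 'f')
  sorted[12] = gfg$geffgeggegfg  (last char: 'g')
  sorted[13] = gfggfg$geffgegge  (last char: 'e')
  sorted[14] = ggegfggfg$geffge  (last char: 'e')
  sorted[15] = ggfg$geffgeggegf  (last char: 'f')
Last column: ggggegfgf$gfgeef
Original string S is at sorted index 9

Answer: ggggegfgf$gfgeef
9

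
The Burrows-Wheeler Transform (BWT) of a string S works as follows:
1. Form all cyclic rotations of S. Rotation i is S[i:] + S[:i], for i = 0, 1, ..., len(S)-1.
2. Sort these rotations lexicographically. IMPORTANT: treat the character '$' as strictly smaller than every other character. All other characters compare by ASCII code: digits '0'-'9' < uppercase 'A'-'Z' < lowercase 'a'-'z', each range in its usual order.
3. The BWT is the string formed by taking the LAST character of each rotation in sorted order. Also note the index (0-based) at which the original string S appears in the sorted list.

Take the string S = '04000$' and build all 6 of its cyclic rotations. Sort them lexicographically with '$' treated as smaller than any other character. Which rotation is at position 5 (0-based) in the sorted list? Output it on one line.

All 6 rotations (rotation i = S[i:]+S[:i]):
  rot[0] = 04000$
  rot[1] = 4000$0
  rot[2] = 000$04
  rot[3] = 00$040
  rot[4] = 0$0400
  rot[5] = $04000
Sorted (with $ < everything):
  sorted[0] = $04000
  sorted[1] = 0$0400
  sorted[2] = 00$040
  sorted[3] = 000$04
  sorted[4] = 04000$
  sorted[5] = 4000$0
sorted[5] = 4000$0

Answer: 4000$0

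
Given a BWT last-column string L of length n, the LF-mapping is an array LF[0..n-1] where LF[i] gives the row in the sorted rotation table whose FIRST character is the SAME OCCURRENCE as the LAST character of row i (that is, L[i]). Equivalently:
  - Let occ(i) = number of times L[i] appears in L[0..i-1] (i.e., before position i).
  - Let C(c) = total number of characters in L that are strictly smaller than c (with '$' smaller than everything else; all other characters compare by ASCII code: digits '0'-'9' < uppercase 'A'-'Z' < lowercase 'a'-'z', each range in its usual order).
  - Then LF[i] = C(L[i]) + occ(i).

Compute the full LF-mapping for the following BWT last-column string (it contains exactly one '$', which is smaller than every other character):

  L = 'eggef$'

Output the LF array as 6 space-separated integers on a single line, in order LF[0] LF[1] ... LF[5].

Answer: 1 4 5 2 3 0

Derivation:
Char counts: '$':1, 'e':2, 'f':1, 'g':2
C (first-col start): C('$')=0, C('e')=1, C('f')=3, C('g')=4
L[0]='e': occ=0, LF[0]=C('e')+0=1+0=1
L[1]='g': occ=0, LF[1]=C('g')+0=4+0=4
L[2]='g': occ=1, LF[2]=C('g')+1=4+1=5
L[3]='e': occ=1, LF[3]=C('e')+1=1+1=2
L[4]='f': occ=0, LF[4]=C('f')+0=3+0=3
L[5]='$': occ=0, LF[5]=C('$')+0=0+0=0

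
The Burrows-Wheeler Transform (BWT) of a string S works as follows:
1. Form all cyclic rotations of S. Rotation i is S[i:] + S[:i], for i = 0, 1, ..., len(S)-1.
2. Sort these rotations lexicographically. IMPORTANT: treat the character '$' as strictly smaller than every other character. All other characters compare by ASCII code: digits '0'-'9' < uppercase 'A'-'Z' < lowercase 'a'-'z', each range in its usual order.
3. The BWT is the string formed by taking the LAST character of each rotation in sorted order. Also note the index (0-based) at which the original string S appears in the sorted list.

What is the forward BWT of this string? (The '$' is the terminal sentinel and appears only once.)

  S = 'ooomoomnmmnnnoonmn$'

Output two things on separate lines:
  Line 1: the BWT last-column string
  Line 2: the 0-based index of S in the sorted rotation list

All 19 rotations (rotation i = S[i:]+S[:i]):
  rot[0] = ooomoomnmmnnnoonmn$
  rot[1] = oomoomnmmnnnoonmn$o
  rot[2] = omoomnmmnnnoonmn$oo
  rot[3] = moomnmmnnnoonmn$ooo
  rot[4] = oomnmmnnnoonmn$ooom
  rot[5] = omnmmnnnoonmn$ooomo
  rot[6] = mnmmnnnoonmn$ooomoo
  rot[7] = nmmnnnoonmn$ooomoom
  rot[8] = mmnnnoonmn$ooomoomn
  rot[9] = mnnnoonmn$ooomoomnm
  rot[10] = nnnoonmn$ooomoomnmm
  rot[11] = nnoonmn$ooomoomnmmn
  rot[12] = noonmn$ooomoomnmmnn
  rot[13] = oonmn$ooomoomnmmnnn
  rot[14] = onmn$ooomoomnmmnnno
  rot[15] = nmn$ooomoomnmmnnnoo
  rot[16] = mn$ooomoomnmmnnnoon
  rot[17] = n$ooomoomnmmnnnoonm
  rot[18] = $ooomoomnmmnnnoonmn
Sorted (with $ < everything):
  sorted[0] = $ooomoomnmmnnnoonmn  (last char: 'n')
  sorted[1] = mmnnnoonmn$ooomoomn  (last char: 'n')
  sorted[2] = mn$ooomoomnmmnnnoon  (last char: 'n')
  sorted[3] = mnmmnnnoonmn$ooomoo  (last char: 'o')
  sorted[4] = mnnnoonmn$ooomoomnm  (last char: 'm')
  sorted[5] = moomnmmnnnoonmn$ooo  (last char: 'o')
  sorted[6] = n$ooomoomnmmnnnoonm  (last char: 'm')
  sorted[7] = nmmnnnoonmn$ooomoom  (last char: 'm')
  sorted[8] = nmn$ooomoomnmmnnnoo  (last char: 'o')
  sorted[9] = nnnoonmn$ooomoomnmm  (last char: 'm')
  sorted[10] = nnoonmn$ooomoomnmmn  (last char: 'n')
  sorted[11] = noonmn$ooomoomnmmnn  (last char: 'n')
  sorted[12] = omnmmnnnoonmn$ooomo  (last char: 'o')
  sorted[13] = omoomnmmnnnoonmn$oo  (last char: 'o')
  sorted[14] = onmn$ooomoomnmmnnno  (last char: 'o')
  sorted[15] = oomnmmnnnoonmn$ooom  (last char: 'm')
  sorted[16] = oomoomnmmnnnoonmn$o  (last char: 'o')
  sorted[17] = oonmn$ooomoomnmmnnn  (last char: 'n')
  sorted[18] = ooomoomnmmnnnoonmn$  (last char: '$')
Last column: nnnomommomnnooomon$
Original string S is at sorted index 18

Answer: nnnomommomnnooomon$
18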